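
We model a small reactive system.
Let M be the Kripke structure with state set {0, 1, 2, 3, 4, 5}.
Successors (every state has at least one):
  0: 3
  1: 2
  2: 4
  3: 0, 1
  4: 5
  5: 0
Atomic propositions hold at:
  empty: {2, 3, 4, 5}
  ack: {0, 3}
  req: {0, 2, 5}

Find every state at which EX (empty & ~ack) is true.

Sat(~ack) = {1, 2, 4, 5}
Sat(empty & ~ack) = {2, 4, 5}
Sat(EX (empty & ~ack)) = {s : some successor in {2, 4, 5}} = {1, 2, 4}

{1, 2, 4}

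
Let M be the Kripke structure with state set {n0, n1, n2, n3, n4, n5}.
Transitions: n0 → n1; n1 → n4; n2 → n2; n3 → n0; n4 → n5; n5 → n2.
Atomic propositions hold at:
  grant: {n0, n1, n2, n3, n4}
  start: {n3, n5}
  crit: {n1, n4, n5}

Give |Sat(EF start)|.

5

EF start: least fixpoint, start Z0 = {n3, n5}, add states with some successor in Z. Z1 = {n3, n4, n5}; Z2 = {n1, n3, n4, n5}; Z3 = {n0, n1, n3, n4, n5}; fixed.
Sat(EF start) = {n0, n1, n3, n4, n5}
|Sat(EF start)| = |{n0, n1, n3, n4, n5}| = 5.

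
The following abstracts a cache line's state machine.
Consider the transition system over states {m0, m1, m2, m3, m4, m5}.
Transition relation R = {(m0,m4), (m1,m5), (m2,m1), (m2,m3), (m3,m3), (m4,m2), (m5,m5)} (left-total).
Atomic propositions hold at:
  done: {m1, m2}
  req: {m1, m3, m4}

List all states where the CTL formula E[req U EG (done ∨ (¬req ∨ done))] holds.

Sat(¬req) = {m0, m2, m5}
Sat(¬req ∨ done) = {m0, m1, m2, m5}
Sat(done ∨ (¬req ∨ done)) = {m0, m1, m2, m5}
EG (done ∨ (¬req ∨ done)): greatest fixpoint, start Z0 = {m0, m1, m2, m5}, keep only states in Sat with some successor in Z. Z1 = {m1, m2, m5}; fixed.
Sat(EG (done ∨ (¬req ∨ done))) = {m1, m2, m5}
E[req U EG (done ∨ (¬req ∨ done))]: least fixpoint, start Z0 = Sat(EG (done ∨ (¬req ∨ done))) = {m1, m2, m5}, add states in Sat(req) with some successor in Z. Z1 = {m1, m2, m4, m5}; fixed.
Sat(E[req U EG (done ∨ (¬req ∨ done))]) = {m1, m2, m4, m5}

{m1, m2, m4, m5}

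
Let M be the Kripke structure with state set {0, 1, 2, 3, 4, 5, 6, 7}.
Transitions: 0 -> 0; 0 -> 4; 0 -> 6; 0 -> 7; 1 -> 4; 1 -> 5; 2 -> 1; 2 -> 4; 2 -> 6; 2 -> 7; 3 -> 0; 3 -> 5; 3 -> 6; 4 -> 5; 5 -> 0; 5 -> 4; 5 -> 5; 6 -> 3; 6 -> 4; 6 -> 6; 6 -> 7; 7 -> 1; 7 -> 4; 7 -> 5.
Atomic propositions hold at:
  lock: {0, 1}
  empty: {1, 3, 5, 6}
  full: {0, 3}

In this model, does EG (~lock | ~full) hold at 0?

Sat(~lock) = {2, 3, 4, 5, 6, 7}
Sat(~full) = {1, 2, 4, 5, 6, 7}
Sat(~lock | ~full) = {1, 2, 3, 4, 5, 6, 7}
EG (~lock | ~full): greatest fixpoint, start Z0 = {1, 2, 3, 4, 5, 6, 7}, keep only states in Sat with some successor in Z. Already a fixed point.
Sat(EG (~lock | ~full)) = {1, 2, 3, 4, 5, 6, 7}
0 ∉ Sat(EG (~lock | ~full)) = {1, 2, 3, 4, 5, 6, 7}, so the formula does not hold at 0.

No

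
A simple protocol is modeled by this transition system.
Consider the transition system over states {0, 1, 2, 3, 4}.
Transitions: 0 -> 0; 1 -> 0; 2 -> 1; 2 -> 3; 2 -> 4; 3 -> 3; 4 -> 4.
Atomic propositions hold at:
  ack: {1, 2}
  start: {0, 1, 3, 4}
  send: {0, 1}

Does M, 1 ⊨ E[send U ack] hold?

E[send U ack]: least fixpoint, start Z0 = Sat(ack) = {1, 2}, add states in Sat(send) with some successor in Z. Already a fixed point.
Sat(E[send U ack]) = {1, 2}
1 ∈ Sat(E[send U ack]) = {1, 2}, so the formula holds at 1.

Yes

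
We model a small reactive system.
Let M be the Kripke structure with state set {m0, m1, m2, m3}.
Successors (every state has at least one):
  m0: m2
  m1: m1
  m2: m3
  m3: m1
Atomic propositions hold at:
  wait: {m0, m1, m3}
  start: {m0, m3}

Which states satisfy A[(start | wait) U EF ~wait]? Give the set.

{m0, m2}

Sat(start | wait) = {m0, m1, m3}
Sat(~wait) = {m2}
EF ~wait: least fixpoint, start Z0 = {m2}, add states with some successor in Z. Z1 = {m0, m2}; fixed.
Sat(EF ~wait) = {m0, m2}
A[(start | wait) U EF ~wait]: least fixpoint, start Z0 = Sat(EF ~wait) = {m0, m2}, add states in Sat(start | wait) with every successor in Z. Already a fixed point.
Sat(A[(start | wait) U EF ~wait]) = {m0, m2}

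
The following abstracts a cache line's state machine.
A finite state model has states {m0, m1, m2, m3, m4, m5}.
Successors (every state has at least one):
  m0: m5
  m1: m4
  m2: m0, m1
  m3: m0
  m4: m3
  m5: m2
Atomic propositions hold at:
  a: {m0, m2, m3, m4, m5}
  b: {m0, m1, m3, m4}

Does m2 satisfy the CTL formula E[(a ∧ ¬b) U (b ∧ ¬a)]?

Yes

Sat(¬b) = {m2, m5}
Sat(a ∧ ¬b) = {m2, m5}
Sat(¬a) = {m1}
Sat(b ∧ ¬a) = {m1}
E[(a ∧ ¬b) U (b ∧ ¬a)]: least fixpoint, start Z0 = Sat((b ∧ ¬a)) = {m1}, add states in Sat(a ∧ ¬b) with some successor in Z. Z1 = {m1, m2}; Z2 = {m1, m2, m5}; fixed.
Sat(E[(a ∧ ¬b) U (b ∧ ¬a)]) = {m1, m2, m5}
m2 ∈ Sat(E[(a ∧ ¬b) U (b ∧ ¬a)]) = {m1, m2, m5}, so the formula holds at m2.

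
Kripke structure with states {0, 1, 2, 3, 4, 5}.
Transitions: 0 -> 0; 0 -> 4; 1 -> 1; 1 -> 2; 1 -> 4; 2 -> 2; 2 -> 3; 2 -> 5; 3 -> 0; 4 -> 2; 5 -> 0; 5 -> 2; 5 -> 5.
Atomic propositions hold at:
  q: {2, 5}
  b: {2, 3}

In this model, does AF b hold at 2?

Yes

AF b: least fixpoint, start Z0 = {2, 3}, add states with every successor in Z. Z1 = {2, 3, 4}; fixed.
Sat(AF b) = {2, 3, 4}
2 ∈ Sat(AF b) = {2, 3, 4}, so the formula holds at 2.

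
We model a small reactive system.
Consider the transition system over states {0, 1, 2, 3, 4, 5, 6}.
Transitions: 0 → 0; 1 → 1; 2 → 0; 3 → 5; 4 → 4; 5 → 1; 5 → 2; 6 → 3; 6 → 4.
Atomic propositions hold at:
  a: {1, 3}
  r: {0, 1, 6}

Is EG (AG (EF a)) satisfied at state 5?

EF a: least fixpoint, start Z0 = {1, 3}, add states with some successor in Z. Z1 = {1, 3, 5, 6}; fixed.
Sat(EF a) = {1, 3, 5, 6}
AG (EF a): greatest fixpoint, start Z0 = {1, 3, 5, 6}, keep only states in Sat with every successor in Z. Z1 = {1, 3}; Z2 = {1}; fixed.
Sat(AG (EF a)) = {1}
EG (AG (EF a)): greatest fixpoint, start Z0 = {1}, keep only states in Sat with some successor in Z. Already a fixed point.
Sat(EG (AG (EF a))) = {1}
5 ∉ Sat(EG (AG (EF a))) = {1}, so the formula does not hold at 5.

No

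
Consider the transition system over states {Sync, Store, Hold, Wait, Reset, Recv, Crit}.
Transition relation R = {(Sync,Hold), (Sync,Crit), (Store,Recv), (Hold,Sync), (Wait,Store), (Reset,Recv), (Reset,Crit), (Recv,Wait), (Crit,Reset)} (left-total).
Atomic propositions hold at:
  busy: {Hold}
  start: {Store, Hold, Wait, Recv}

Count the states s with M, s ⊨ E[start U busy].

E[start U busy]: least fixpoint, start Z0 = Sat(busy) = {Hold}, add states in Sat(start) with some successor in Z. Already a fixed point.
Sat(E[start U busy]) = {Hold}
|Sat(E[start U busy])| = |{Hold}| = 1.

1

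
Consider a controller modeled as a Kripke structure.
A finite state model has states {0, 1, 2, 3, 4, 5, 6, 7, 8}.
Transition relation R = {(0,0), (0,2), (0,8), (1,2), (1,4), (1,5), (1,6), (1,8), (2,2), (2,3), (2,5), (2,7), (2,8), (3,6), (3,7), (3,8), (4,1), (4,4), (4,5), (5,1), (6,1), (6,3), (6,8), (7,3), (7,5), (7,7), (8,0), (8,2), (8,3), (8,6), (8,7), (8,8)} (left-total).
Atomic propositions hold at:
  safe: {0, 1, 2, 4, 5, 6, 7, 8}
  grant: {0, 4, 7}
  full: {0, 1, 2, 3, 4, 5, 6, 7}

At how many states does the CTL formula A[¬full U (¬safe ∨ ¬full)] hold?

Sat(¬full) = {8}
Sat(¬safe) = {3}
Sat(¬safe ∨ ¬full) = {3, 8}
A[¬full U (¬safe ∨ ¬full)]: least fixpoint, start Z0 = Sat((¬safe ∨ ¬full)) = {3, 8}, add states in Sat(¬full) with every successor in Z. Already a fixed point.
Sat(A[¬full U (¬safe ∨ ¬full)]) = {3, 8}
|Sat(A[¬full U (¬safe ∨ ¬full)])| = |{3, 8}| = 2.

2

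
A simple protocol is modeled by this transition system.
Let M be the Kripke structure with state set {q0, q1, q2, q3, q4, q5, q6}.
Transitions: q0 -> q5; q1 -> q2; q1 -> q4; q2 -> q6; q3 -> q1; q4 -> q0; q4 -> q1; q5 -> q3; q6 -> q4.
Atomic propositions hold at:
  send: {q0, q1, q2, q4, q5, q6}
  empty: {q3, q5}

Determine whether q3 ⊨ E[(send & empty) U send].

Sat(send & empty) = {q5}
E[(send & empty) U send]: least fixpoint, start Z0 = Sat(send) = {q0, q1, q2, q4, q5, q6}, add states in Sat(send & empty) with some successor in Z. Already a fixed point.
Sat(E[(send & empty) U send]) = {q0, q1, q2, q4, q5, q6}
q3 ∉ Sat(E[(send & empty) U send]) = {q0, q1, q2, q4, q5, q6}, so the formula does not hold at q3.

No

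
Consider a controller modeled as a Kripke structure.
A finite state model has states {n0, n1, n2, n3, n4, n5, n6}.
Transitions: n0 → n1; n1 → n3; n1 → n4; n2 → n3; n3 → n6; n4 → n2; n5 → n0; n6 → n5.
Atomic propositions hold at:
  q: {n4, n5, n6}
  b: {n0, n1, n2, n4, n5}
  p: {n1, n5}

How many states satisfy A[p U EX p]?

Sat(EX p) = {s : some successor in {n1, n5}} = {n0, n6}
A[p U EX p]: least fixpoint, start Z0 = Sat(EX p) = {n0, n6}, add states in Sat(p) with every successor in Z. Z1 = {n0, n5, n6}; fixed.
Sat(A[p U EX p]) = {n0, n5, n6}
|Sat(A[p U EX p])| = |{n0, n5, n6}| = 3.

3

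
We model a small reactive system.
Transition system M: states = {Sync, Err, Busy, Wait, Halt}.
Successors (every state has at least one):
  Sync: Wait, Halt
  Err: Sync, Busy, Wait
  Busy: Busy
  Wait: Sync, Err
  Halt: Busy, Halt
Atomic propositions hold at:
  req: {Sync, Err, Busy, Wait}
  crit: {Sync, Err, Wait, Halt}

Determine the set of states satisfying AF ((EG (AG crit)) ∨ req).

{Sync, Err, Busy, Wait}

AG crit: greatest fixpoint, start Z0 = {Sync, Err, Wait, Halt}, keep only states in Sat with every successor in Z. Z1 = {Sync, Wait}; Z2 = ∅; fixed.
Sat(AG crit) = ∅
EG (AG crit): greatest fixpoint, start Z0 = ∅, keep only states in Sat with some successor in Z. Already a fixed point.
Sat(EG (AG crit)) = ∅
Sat((EG (AG crit)) ∨ req) = {Sync, Err, Busy, Wait}
AF ((EG (AG crit)) ∨ req): least fixpoint, start Z0 = {Sync, Err, Busy, Wait}, add states with every successor in Z. Already a fixed point.
Sat(AF ((EG (AG crit)) ∨ req)) = {Sync, Err, Busy, Wait}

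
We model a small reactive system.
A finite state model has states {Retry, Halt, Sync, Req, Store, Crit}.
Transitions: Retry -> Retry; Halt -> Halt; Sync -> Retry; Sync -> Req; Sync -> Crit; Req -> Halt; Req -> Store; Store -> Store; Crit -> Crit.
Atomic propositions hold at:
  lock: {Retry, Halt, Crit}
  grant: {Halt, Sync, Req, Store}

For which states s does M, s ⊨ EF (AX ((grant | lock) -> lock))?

Sat(grant | lock) = {Retry, Halt, Sync, Req, Store, Crit}
Sat((grant | lock) -> lock) = {Retry, Halt, Crit}
Sat(AX ((grant | lock) -> lock)) = {s : every successor in {Retry, Halt, Crit}} = {Retry, Halt, Crit}
EF (AX ((grant | lock) -> lock)): least fixpoint, start Z0 = {Retry, Halt, Crit}, add states with some successor in Z. Z1 = {Retry, Halt, Sync, Req, Crit}; fixed.
Sat(EF (AX ((grant | lock) -> lock))) = {Retry, Halt, Sync, Req, Crit}

{Retry, Halt, Sync, Req, Crit}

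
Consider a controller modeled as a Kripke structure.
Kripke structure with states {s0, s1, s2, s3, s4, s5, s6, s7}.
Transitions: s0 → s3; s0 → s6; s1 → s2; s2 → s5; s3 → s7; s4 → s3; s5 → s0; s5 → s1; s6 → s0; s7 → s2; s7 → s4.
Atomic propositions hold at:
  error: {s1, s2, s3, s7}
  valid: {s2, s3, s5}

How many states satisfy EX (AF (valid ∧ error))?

6

Sat(valid ∧ error) = {s2, s3}
AF (valid ∧ error): least fixpoint, start Z0 = {s2, s3}, add states with every successor in Z. Z1 = {s1, s2, s3, s4}; Z2 = {s1, s2, s3, s4, s7}; fixed.
Sat(AF (valid ∧ error)) = {s1, s2, s3, s4, s7}
Sat(EX (AF (valid ∧ error))) = {s : some successor in {s1, s2, s3, s4, s7}} = {s0, s1, s3, s4, s5, s7}
|Sat(EX (AF (valid ∧ error)))| = |{s0, s1, s3, s4, s5, s7}| = 6.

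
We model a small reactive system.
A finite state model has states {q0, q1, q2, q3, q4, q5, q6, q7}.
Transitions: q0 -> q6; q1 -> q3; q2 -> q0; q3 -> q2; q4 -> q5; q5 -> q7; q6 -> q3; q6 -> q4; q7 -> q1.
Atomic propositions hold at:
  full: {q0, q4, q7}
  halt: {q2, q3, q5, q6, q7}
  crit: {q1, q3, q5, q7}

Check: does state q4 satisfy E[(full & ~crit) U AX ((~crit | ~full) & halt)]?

Sat(~crit) = {q0, q2, q4, q6}
Sat(full & ~crit) = {q0, q4}
Sat(~full) = {q1, q2, q3, q5, q6}
Sat(~crit | ~full) = {q0, q1, q2, q3, q4, q5, q6}
Sat((~crit | ~full) & halt) = {q2, q3, q5, q6}
Sat(AX ((~crit | ~full) & halt)) = {s : every successor in {q2, q3, q5, q6}} = {q0, q1, q3, q4}
E[(full & ~crit) U AX ((~crit | ~full) & halt)]: least fixpoint, start Z0 = Sat(AX ((~crit | ~full) & halt)) = {q0, q1, q3, q4}, add states in Sat(full & ~crit) with some successor in Z. Already a fixed point.
Sat(E[(full & ~crit) U AX ((~crit | ~full) & halt)]) = {q0, q1, q3, q4}
q4 ∈ Sat(E[(full & ~crit) U AX ((~crit | ~full) & halt)]) = {q0, q1, q3, q4}, so the formula holds at q4.

Yes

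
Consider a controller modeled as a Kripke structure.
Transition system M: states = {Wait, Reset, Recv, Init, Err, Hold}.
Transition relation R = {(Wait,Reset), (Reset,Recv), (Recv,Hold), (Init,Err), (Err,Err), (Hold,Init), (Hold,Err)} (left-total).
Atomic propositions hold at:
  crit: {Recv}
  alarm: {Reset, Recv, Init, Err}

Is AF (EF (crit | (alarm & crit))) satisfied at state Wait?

Yes

Sat(alarm & crit) = {Recv}
Sat(crit | (alarm & crit)) = {Recv}
EF (crit | (alarm & crit)): least fixpoint, start Z0 = {Recv}, add states with some successor in Z. Z1 = {Reset, Recv}; Z2 = {Wait, Reset, Recv}; fixed.
Sat(EF (crit | (alarm & crit))) = {Wait, Reset, Recv}
AF (EF (crit | (alarm & crit))): least fixpoint, start Z0 = {Wait, Reset, Recv}, add states with every successor in Z. Already a fixed point.
Sat(AF (EF (crit | (alarm & crit)))) = {Wait, Reset, Recv}
Wait ∈ Sat(AF (EF (crit | (alarm & crit)))) = {Wait, Reset, Recv}, so the formula holds at Wait.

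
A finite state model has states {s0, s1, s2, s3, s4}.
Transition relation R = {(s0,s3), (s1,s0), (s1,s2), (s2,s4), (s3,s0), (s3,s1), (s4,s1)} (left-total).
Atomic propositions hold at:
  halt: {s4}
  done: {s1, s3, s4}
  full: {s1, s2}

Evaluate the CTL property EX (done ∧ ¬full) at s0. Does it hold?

Sat(¬full) = {s0, s3, s4}
Sat(done ∧ ¬full) = {s3, s4}
Sat(EX (done ∧ ¬full)) = {s : some successor in {s3, s4}} = {s0, s2}
s0 ∈ Sat(EX (done ∧ ¬full)) = {s0, s2}, so the formula holds at s0.

Yes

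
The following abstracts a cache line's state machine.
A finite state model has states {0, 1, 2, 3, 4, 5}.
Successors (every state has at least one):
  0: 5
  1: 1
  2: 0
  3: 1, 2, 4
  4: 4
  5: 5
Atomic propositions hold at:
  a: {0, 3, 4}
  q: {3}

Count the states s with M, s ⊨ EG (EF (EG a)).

EG a: greatest fixpoint, start Z0 = {0, 3, 4}, keep only states in Sat with some successor in Z. Z1 = {3, 4}; fixed.
Sat(EG a) = {3, 4}
EF (EG a): least fixpoint, start Z0 = {3, 4}, add states with some successor in Z. Already a fixed point.
Sat(EF (EG a)) = {3, 4}
EG (EF (EG a)): greatest fixpoint, start Z0 = {3, 4}, keep only states in Sat with some successor in Z. Already a fixed point.
Sat(EG (EF (EG a))) = {3, 4}
|Sat(EG (EF (EG a)))| = |{3, 4}| = 2.

2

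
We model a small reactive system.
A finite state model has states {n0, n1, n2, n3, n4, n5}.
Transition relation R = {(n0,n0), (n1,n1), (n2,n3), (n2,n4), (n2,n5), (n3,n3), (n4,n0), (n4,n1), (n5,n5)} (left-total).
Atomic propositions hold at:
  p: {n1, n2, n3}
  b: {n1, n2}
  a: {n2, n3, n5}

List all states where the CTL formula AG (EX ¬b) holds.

{n0, n3, n5}

Sat(¬b) = {n0, n3, n4, n5}
Sat(EX ¬b) = {s : some successor in {n0, n3, n4, n5}} = {n0, n2, n3, n4, n5}
AG (EX ¬b): greatest fixpoint, start Z0 = {n0, n2, n3, n4, n5}, keep only states in Sat with every successor in Z. Z1 = {n0, n2, n3, n5}; Z2 = {n0, n3, n5}; fixed.
Sat(AG (EX ¬b)) = {n0, n3, n5}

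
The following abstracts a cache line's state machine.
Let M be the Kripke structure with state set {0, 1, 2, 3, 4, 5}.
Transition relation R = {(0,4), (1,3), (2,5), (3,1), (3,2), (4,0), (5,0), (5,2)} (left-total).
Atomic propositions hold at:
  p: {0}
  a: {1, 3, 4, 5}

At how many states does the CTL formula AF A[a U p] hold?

2

A[a U p]: least fixpoint, start Z0 = Sat(p) = {0}, add states in Sat(a) with every successor in Z. Z1 = {0, 4}; fixed.
Sat(A[a U p]) = {0, 4}
AF A[a U p]: least fixpoint, start Z0 = {0, 4}, add states with every successor in Z. Already a fixed point.
Sat(AF A[a U p]) = {0, 4}
|Sat(AF A[a U p])| = |{0, 4}| = 2.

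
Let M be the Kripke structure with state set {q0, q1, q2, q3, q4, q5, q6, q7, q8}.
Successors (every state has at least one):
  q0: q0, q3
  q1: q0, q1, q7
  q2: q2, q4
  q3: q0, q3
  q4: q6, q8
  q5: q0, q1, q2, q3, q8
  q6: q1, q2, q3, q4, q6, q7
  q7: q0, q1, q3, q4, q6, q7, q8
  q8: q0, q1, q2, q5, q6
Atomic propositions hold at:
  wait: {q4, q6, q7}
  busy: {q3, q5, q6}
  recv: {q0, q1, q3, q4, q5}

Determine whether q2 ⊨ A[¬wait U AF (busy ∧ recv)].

Sat(¬wait) = {q0, q1, q2, q3, q5, q8}
Sat(busy ∧ recv) = {q3, q5}
AF (busy ∧ recv): least fixpoint, start Z0 = {q3, q5}, add states with every successor in Z. Already a fixed point.
Sat(AF (busy ∧ recv)) = {q3, q5}
A[¬wait U AF (busy ∧ recv)]: least fixpoint, start Z0 = Sat(AF (busy ∧ recv)) = {q3, q5}, add states in Sat(¬wait) with every successor in Z. Already a fixed point.
Sat(A[¬wait U AF (busy ∧ recv)]) = {q3, q5}
q2 ∉ Sat(A[¬wait U AF (busy ∧ recv)]) = {q3, q5}, so the formula does not hold at q2.

No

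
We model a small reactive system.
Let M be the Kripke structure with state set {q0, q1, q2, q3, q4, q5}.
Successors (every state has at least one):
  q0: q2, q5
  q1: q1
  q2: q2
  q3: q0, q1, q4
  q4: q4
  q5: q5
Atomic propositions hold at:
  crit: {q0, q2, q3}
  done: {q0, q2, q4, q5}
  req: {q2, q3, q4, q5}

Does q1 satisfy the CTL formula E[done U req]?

No

E[done U req]: least fixpoint, start Z0 = Sat(req) = {q2, q3, q4, q5}, add states in Sat(done) with some successor in Z. Z1 = {q0, q2, q3, q4, q5}; fixed.
Sat(E[done U req]) = {q0, q2, q3, q4, q5}
q1 ∉ Sat(E[done U req]) = {q0, q2, q3, q4, q5}, so the formula does not hold at q1.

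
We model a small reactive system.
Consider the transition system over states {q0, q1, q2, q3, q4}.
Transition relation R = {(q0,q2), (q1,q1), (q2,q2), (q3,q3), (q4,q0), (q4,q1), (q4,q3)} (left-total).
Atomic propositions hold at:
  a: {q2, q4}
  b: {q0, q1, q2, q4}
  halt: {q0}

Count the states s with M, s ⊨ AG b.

3

AG b: greatest fixpoint, start Z0 = {q0, q1, q2, q4}, keep only states in Sat with every successor in Z. Z1 = {q0, q1, q2}; fixed.
Sat(AG b) = {q0, q1, q2}
|Sat(AG b)| = |{q0, q1, q2}| = 3.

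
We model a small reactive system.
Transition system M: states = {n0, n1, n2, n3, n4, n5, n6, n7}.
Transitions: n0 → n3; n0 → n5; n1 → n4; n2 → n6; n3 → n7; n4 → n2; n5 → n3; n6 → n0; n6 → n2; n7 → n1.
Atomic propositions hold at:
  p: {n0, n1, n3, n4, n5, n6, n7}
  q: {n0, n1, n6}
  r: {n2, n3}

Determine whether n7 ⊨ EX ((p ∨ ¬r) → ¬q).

Sat(¬r) = {n0, n1, n4, n5, n6, n7}
Sat(p ∨ ¬r) = {n0, n1, n3, n4, n5, n6, n7}
Sat(¬q) = {n2, n3, n4, n5, n7}
Sat((p ∨ ¬r) → ¬q) = {n2, n3, n4, n5, n7}
Sat(EX ((p ∨ ¬r) → ¬q)) = {s : some successor in {n2, n3, n4, n5, n7}} = {n0, n1, n3, n4, n5, n6}
n7 ∉ Sat(EX ((p ∨ ¬r) → ¬q)) = {n0, n1, n3, n4, n5, n6}, so the formula does not hold at n7.

No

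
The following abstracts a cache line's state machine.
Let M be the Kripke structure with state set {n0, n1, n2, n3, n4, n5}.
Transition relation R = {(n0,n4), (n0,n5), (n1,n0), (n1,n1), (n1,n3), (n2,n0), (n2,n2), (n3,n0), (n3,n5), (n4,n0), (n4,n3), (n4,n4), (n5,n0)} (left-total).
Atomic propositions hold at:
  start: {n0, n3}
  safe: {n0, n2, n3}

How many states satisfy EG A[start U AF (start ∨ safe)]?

4

Sat(start ∨ safe) = {n0, n2, n3}
AF (start ∨ safe): least fixpoint, start Z0 = {n0, n2, n3}, add states with every successor in Z. Z1 = {n0, n2, n3, n5}; fixed.
Sat(AF (start ∨ safe)) = {n0, n2, n3, n5}
A[start U AF (start ∨ safe)]: least fixpoint, start Z0 = Sat(AF (start ∨ safe)) = {n0, n2, n3, n5}, add states in Sat(start) with every successor in Z. Already a fixed point.
Sat(A[start U AF (start ∨ safe)]) = {n0, n2, n3, n5}
EG A[start U AF (start ∨ safe)]: greatest fixpoint, start Z0 = {n0, n2, n3, n5}, keep only states in Sat with some successor in Z. Already a fixed point.
Sat(EG A[start U AF (start ∨ safe)]) = {n0, n2, n3, n5}
|Sat(EG A[start U AF (start ∨ safe)])| = |{n0, n2, n3, n5}| = 4.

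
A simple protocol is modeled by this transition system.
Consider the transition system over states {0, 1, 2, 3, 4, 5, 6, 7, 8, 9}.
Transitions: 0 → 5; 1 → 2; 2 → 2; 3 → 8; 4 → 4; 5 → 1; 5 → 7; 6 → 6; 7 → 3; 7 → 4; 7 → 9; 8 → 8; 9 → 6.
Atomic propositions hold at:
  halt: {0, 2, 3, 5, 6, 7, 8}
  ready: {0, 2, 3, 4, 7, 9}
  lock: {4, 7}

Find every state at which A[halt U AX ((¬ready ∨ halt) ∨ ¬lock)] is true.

Sat(¬ready) = {1, 5, 6, 8}
Sat(¬ready ∨ halt) = {0, 1, 2, 3, 5, 6, 7, 8}
Sat(¬lock) = {0, 1, 2, 3, 5, 6, 8, 9}
Sat((¬ready ∨ halt) ∨ ¬lock) = {0, 1, 2, 3, 5, 6, 7, 8, 9}
Sat(AX ((¬ready ∨ halt) ∨ ¬lock)) = {s : every successor in {0, 1, 2, 3, 5, 6, 7, 8, 9}} = {0, 1, 2, 3, 5, 6, 8, 9}
A[halt U AX ((¬ready ∨ halt) ∨ ¬lock)]: least fixpoint, start Z0 = Sat(AX ((¬ready ∨ halt) ∨ ¬lock)) = {0, 1, 2, 3, 5, 6, 8, 9}, add states in Sat(halt) with every successor in Z. Already a fixed point.
Sat(A[halt U AX ((¬ready ∨ halt) ∨ ¬lock)]) = {0, 1, 2, 3, 5, 6, 8, 9}

{0, 1, 2, 3, 5, 6, 8, 9}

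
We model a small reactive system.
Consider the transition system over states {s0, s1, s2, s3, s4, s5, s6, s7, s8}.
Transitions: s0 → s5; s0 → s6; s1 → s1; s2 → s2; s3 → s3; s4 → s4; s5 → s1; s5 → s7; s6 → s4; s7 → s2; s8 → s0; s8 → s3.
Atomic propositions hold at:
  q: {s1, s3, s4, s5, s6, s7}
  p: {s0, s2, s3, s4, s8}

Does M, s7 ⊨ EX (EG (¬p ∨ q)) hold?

No

Sat(¬p) = {s1, s5, s6, s7}
Sat(¬p ∨ q) = {s1, s3, s4, s5, s6, s7}
EG (¬p ∨ q): greatest fixpoint, start Z0 = {s1, s3, s4, s5, s6, s7}, keep only states in Sat with some successor in Z. Z1 = {s1, s3, s4, s5, s6}; fixed.
Sat(EG (¬p ∨ q)) = {s1, s3, s4, s5, s6}
Sat(EX (EG (¬p ∨ q))) = {s : some successor in {s1, s3, s4, s5, s6}} = {s0, s1, s3, s4, s5, s6, s8}
s7 ∉ Sat(EX (EG (¬p ∨ q))) = {s0, s1, s3, s4, s5, s6, s8}, so the formula does not hold at s7.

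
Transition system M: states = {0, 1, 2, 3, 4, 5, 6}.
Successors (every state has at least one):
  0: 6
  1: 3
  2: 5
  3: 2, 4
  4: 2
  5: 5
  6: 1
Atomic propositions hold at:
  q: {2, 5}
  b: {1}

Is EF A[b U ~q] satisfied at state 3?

Sat(~q) = {0, 1, 3, 4, 6}
A[b U ~q]: least fixpoint, start Z0 = Sat(~q) = {0, 1, 3, 4, 6}, add states in Sat(b) with every successor in Z. Already a fixed point.
Sat(A[b U ~q]) = {0, 1, 3, 4, 6}
EF A[b U ~q]: least fixpoint, start Z0 = {0, 1, 3, 4, 6}, add states with some successor in Z. Already a fixed point.
Sat(EF A[b U ~q]) = {0, 1, 3, 4, 6}
3 ∈ Sat(EF A[b U ~q]) = {0, 1, 3, 4, 6}, so the formula holds at 3.

Yes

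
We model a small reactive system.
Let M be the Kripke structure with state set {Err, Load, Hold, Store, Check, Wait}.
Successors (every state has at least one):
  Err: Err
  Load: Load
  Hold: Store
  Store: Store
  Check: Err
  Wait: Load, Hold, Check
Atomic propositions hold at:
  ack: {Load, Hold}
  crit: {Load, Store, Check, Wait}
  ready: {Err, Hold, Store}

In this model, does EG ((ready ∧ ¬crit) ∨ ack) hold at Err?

Yes

Sat(¬crit) = {Err, Hold}
Sat(ready ∧ ¬crit) = {Err, Hold}
Sat((ready ∧ ¬crit) ∨ ack) = {Err, Load, Hold}
EG ((ready ∧ ¬crit) ∨ ack): greatest fixpoint, start Z0 = {Err, Load, Hold}, keep only states in Sat with some successor in Z. Z1 = {Err, Load}; fixed.
Sat(EG ((ready ∧ ¬crit) ∨ ack)) = {Err, Load}
Err ∈ Sat(EG ((ready ∧ ¬crit) ∨ ack)) = {Err, Load}, so the formula holds at Err.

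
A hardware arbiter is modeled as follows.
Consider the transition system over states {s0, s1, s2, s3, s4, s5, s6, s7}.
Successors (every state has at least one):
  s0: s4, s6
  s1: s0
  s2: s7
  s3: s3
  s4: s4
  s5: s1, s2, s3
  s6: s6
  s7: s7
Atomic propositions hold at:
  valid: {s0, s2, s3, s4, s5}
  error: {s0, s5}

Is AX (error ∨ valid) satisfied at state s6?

No

Sat(error ∨ valid) = {s0, s2, s3, s4, s5}
Sat(AX (error ∨ valid)) = {s : every successor in {s0, s2, s3, s4, s5}} = {s1, s3, s4}
s6 ∉ Sat(AX (error ∨ valid)) = {s1, s3, s4}, so the formula does not hold at s6.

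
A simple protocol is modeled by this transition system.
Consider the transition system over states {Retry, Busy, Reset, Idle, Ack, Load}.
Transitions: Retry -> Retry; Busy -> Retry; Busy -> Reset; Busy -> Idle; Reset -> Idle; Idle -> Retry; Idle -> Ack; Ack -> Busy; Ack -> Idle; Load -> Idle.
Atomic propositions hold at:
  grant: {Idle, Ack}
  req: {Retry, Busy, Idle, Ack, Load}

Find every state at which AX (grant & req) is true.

{Reset, Load}

Sat(grant & req) = {Idle, Ack}
Sat(AX (grant & req)) = {s : every successor in {Idle, Ack}} = {Reset, Load}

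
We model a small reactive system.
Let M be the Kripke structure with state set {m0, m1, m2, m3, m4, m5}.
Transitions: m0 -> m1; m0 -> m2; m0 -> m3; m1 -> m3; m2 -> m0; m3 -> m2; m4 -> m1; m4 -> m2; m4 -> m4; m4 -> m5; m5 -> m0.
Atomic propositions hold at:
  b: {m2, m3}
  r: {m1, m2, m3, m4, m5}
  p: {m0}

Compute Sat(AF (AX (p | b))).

{m0, m1, m2, m3, m5}

Sat(p | b) = {m0, m2, m3}
Sat(AX (p | b)) = {s : every successor in {m0, m2, m3}} = {m1, m2, m3, m5}
AF (AX (p | b)): least fixpoint, start Z0 = {m1, m2, m3, m5}, add states with every successor in Z. Z1 = {m0, m1, m2, m3, m5}; fixed.
Sat(AF (AX (p | b))) = {m0, m1, m2, m3, m5}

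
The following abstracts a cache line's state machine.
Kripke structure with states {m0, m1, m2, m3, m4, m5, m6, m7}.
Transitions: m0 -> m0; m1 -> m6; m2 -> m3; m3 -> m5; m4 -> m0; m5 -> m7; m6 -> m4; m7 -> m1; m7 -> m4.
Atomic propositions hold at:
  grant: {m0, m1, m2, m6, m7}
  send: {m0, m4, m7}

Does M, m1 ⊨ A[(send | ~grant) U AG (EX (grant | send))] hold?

Yes

Sat(~grant) = {m3, m4, m5}
Sat(send | ~grant) = {m0, m3, m4, m5, m7}
Sat(grant | send) = {m0, m1, m2, m4, m6, m7}
Sat(EX (grant | send)) = {s : some successor in {m0, m1, m2, m4, m6, m7}} = {m0, m1, m4, m5, m6, m7}
AG (EX (grant | send)): greatest fixpoint, start Z0 = {m0, m1, m4, m5, m6, m7}, keep only states in Sat with every successor in Z. Already a fixed point.
Sat(AG (EX (grant | send))) = {m0, m1, m4, m5, m6, m7}
A[(send | ~grant) U AG (EX (grant | send))]: least fixpoint, start Z0 = Sat(AG (EX (grant | send))) = {m0, m1, m4, m5, m6, m7}, add states in Sat(send | ~grant) with every successor in Z. Z1 = {m0, m1, m3, m4, m5, m6, m7}; fixed.
Sat(A[(send | ~grant) U AG (EX (grant | send))]) = {m0, m1, m3, m4, m5, m6, m7}
m1 ∈ Sat(A[(send | ~grant) U AG (EX (grant | send))]) = {m0, m1, m3, m4, m5, m6, m7}, so the formula holds at m1.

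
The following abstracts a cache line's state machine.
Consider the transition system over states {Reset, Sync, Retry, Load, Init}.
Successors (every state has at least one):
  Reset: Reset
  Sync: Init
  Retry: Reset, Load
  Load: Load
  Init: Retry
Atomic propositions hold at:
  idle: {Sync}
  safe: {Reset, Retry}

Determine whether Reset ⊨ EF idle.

No

EF idle: least fixpoint, start Z0 = {Sync}, add states with some successor in Z. Already a fixed point.
Sat(EF idle) = {Sync}
Reset ∉ Sat(EF idle) = {Sync}, so the formula does not hold at Reset.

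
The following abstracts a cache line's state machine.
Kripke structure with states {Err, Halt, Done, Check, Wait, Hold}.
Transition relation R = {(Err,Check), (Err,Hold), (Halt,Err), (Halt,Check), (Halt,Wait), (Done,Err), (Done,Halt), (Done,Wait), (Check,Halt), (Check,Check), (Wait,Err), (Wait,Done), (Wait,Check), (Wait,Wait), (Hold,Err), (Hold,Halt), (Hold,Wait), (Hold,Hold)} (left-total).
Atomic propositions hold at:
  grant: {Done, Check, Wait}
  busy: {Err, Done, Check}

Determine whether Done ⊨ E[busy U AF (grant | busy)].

Yes

Sat(grant | busy) = {Err, Done, Check, Wait}
AF (grant | busy): least fixpoint, start Z0 = {Err, Done, Check, Wait}, add states with every successor in Z. Z1 = {Err, Halt, Done, Check, Wait}; fixed.
Sat(AF (grant | busy)) = {Err, Halt, Done, Check, Wait}
E[busy U AF (grant | busy)]: least fixpoint, start Z0 = Sat(AF (grant | busy)) = {Err, Halt, Done, Check, Wait}, add states in Sat(busy) with some successor in Z. Already a fixed point.
Sat(E[busy U AF (grant | busy)]) = {Err, Halt, Done, Check, Wait}
Done ∈ Sat(E[busy U AF (grant | busy)]) = {Err, Halt, Done, Check, Wait}, so the formula holds at Done.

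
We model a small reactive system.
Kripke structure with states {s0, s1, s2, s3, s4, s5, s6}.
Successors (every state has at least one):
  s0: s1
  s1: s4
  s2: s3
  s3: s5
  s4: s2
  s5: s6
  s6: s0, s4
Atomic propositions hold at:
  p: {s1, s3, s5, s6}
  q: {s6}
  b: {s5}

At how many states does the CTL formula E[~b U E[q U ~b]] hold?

Sat(~b) = {s0, s1, s2, s3, s4, s6}
E[q U ~b]: least fixpoint, start Z0 = Sat(~b) = {s0, s1, s2, s3, s4, s6}, add states in Sat(q) with some successor in Z. Already a fixed point.
Sat(E[q U ~b]) = {s0, s1, s2, s3, s4, s6}
E[~b U E[q U ~b]]: least fixpoint, start Z0 = Sat(E[q U ~b]) = {s0, s1, s2, s3, s4, s6}, add states in Sat(~b) with some successor in Z. Already a fixed point.
Sat(E[~b U E[q U ~b]]) = {s0, s1, s2, s3, s4, s6}
|Sat(E[~b U E[q U ~b]])| = |{s0, s1, s2, s3, s4, s6}| = 6.

6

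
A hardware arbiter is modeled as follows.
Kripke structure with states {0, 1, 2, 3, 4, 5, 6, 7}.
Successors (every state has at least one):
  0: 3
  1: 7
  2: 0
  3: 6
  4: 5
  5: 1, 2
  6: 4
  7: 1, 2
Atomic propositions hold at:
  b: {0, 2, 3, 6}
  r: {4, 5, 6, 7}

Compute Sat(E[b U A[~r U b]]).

Sat(~r) = {0, 1, 2, 3}
A[~r U b]: least fixpoint, start Z0 = Sat(b) = {0, 2, 3, 6}, add states in Sat(~r) with every successor in Z. Already a fixed point.
Sat(A[~r U b]) = {0, 2, 3, 6}
E[b U A[~r U b]]: least fixpoint, start Z0 = Sat(A[~r U b]) = {0, 2, 3, 6}, add states in Sat(b) with some successor in Z. Already a fixed point.
Sat(E[b U A[~r U b]]) = {0, 2, 3, 6}

{0, 2, 3, 6}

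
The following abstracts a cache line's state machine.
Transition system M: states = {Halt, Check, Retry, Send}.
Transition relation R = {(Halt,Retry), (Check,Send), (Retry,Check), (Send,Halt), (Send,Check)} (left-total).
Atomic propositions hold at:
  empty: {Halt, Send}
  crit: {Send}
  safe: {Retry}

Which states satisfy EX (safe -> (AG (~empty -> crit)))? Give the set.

Sat(~empty) = {Check, Retry}
Sat(~empty -> crit) = {Halt, Send}
AG (~empty -> crit): greatest fixpoint, start Z0 = {Halt, Send}, keep only states in Sat with every successor in Z. Z1 = ∅; fixed.
Sat(AG (~empty -> crit)) = ∅
Sat(safe -> (AG (~empty -> crit))) = {Halt, Check, Send}
Sat(EX (safe -> (AG (~empty -> crit)))) = {s : some successor in {Halt, Check, Send}} = {Check, Retry, Send}

{Check, Retry, Send}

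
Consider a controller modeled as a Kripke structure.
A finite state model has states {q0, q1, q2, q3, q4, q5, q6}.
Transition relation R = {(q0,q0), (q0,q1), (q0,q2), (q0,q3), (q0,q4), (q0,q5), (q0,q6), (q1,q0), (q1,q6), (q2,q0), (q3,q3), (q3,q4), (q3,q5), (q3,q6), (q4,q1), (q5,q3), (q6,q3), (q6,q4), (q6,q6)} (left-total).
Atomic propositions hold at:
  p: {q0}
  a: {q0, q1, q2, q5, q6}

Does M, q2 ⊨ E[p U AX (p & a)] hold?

Sat(p & a) = {q0}
Sat(AX (p & a)) = {s : every successor in {q0}} = {q2}
E[p U AX (p & a)]: least fixpoint, start Z0 = Sat(AX (p & a)) = {q2}, add states in Sat(p) with some successor in Z. Z1 = {q0, q2}; fixed.
Sat(E[p U AX (p & a)]) = {q0, q2}
q2 ∈ Sat(E[p U AX (p & a)]) = {q0, q2}, so the formula holds at q2.

Yes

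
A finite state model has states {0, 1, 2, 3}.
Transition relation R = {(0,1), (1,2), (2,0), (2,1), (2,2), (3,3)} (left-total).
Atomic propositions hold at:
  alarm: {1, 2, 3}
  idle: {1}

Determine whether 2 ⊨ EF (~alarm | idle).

Yes

Sat(~alarm) = {0}
Sat(~alarm | idle) = {0, 1}
EF (~alarm | idle): least fixpoint, start Z0 = {0, 1}, add states with some successor in Z. Z1 = {0, 1, 2}; fixed.
Sat(EF (~alarm | idle)) = {0, 1, 2}
2 ∈ Sat(EF (~alarm | idle)) = {0, 1, 2}, so the formula holds at 2.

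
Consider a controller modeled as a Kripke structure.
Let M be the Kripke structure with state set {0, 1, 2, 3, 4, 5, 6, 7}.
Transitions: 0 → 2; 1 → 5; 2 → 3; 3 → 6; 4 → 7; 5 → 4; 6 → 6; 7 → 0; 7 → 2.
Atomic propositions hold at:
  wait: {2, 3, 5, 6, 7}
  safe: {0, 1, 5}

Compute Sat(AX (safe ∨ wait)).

Sat(safe ∨ wait) = {0, 1, 2, 3, 5, 6, 7}
Sat(AX (safe ∨ wait)) = {s : every successor in {0, 1, 2, 3, 5, 6, 7}} = {0, 1, 2, 3, 4, 6, 7}

{0, 1, 2, 3, 4, 6, 7}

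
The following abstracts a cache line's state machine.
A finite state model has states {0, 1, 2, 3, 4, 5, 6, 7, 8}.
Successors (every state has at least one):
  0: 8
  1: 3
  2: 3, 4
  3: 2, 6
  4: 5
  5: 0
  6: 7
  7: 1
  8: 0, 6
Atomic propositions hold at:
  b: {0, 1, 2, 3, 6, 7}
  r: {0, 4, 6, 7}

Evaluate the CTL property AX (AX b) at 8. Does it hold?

Sat(AX b) = {s : every successor in {0, 1, 2, 3, 6, 7}} = {1, 3, 5, 6, 7, 8}
Sat(AX (AX b)) = {s : every successor in {1, 3, 5, 6, 7, 8}} = {0, 1, 4, 6, 7}
8 ∉ Sat(AX (AX b)) = {0, 1, 4, 6, 7}, so the formula does not hold at 8.

No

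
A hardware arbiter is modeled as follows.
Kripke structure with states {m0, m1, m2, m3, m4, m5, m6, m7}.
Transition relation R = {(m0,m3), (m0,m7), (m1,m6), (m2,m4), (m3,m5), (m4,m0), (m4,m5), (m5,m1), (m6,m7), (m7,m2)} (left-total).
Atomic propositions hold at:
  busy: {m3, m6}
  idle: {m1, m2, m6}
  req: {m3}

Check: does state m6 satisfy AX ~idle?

Sat(~idle) = {m0, m3, m4, m5, m7}
Sat(AX ~idle) = {s : every successor in {m0, m3, m4, m5, m7}} = {m0, m2, m3, m4, m6}
m6 ∈ Sat(AX ~idle) = {m0, m2, m3, m4, m6}, so the formula holds at m6.

Yes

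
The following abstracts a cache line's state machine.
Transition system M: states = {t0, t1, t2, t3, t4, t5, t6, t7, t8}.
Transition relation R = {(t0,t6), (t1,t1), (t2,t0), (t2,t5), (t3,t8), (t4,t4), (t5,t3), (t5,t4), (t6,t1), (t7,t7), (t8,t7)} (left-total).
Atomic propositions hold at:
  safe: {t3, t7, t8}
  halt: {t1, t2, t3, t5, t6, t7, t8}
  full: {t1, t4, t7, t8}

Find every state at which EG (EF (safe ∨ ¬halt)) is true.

{t2, t3, t4, t5, t7, t8}

Sat(¬halt) = {t0, t4}
Sat(safe ∨ ¬halt) = {t0, t3, t4, t7, t8}
EF (safe ∨ ¬halt): least fixpoint, start Z0 = {t0, t3, t4, t7, t8}, add states with some successor in Z. Z1 = {t0, t2, t3, t4, t5, t7, t8}; fixed.
Sat(EF (safe ∨ ¬halt)) = {t0, t2, t3, t4, t5, t7, t8}
EG (EF (safe ∨ ¬halt)): greatest fixpoint, start Z0 = {t0, t2, t3, t4, t5, t7, t8}, keep only states in Sat with some successor in Z. Z1 = {t2, t3, t4, t5, t7, t8}; fixed.
Sat(EG (EF (safe ∨ ¬halt))) = {t2, t3, t4, t5, t7, t8}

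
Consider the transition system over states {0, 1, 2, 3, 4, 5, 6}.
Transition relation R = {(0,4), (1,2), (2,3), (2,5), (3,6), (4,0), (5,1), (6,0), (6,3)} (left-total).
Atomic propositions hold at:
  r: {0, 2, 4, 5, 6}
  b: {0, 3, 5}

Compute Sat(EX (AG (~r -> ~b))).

Sat(~r) = {1, 3}
Sat(~b) = {1, 2, 4, 6}
Sat(~r -> ~b) = {0, 1, 2, 4, 5, 6}
AG (~r -> ~b): greatest fixpoint, start Z0 = {0, 1, 2, 4, 5, 6}, keep only states in Sat with every successor in Z. Z1 = {0, 1, 4, 5}; Z2 = {0, 4, 5}; Z3 = {0, 4}; fixed.
Sat(AG (~r -> ~b)) = {0, 4}
Sat(EX (AG (~r -> ~b))) = {s : some successor in {0, 4}} = {0, 4, 6}

{0, 4, 6}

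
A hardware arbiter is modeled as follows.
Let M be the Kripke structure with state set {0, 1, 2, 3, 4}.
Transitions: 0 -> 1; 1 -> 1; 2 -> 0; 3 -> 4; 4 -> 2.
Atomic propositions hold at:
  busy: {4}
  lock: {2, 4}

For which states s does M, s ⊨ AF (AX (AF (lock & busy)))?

{3}

Sat(lock & busy) = {4}
AF (lock & busy): least fixpoint, start Z0 = {4}, add states with every successor in Z. Z1 = {3, 4}; fixed.
Sat(AF (lock & busy)) = {3, 4}
Sat(AX (AF (lock & busy))) = {s : every successor in {3, 4}} = {3}
AF (AX (AF (lock & busy))): least fixpoint, start Z0 = {3}, add states with every successor in Z. Already a fixed point.
Sat(AF (AX (AF (lock & busy)))) = {3}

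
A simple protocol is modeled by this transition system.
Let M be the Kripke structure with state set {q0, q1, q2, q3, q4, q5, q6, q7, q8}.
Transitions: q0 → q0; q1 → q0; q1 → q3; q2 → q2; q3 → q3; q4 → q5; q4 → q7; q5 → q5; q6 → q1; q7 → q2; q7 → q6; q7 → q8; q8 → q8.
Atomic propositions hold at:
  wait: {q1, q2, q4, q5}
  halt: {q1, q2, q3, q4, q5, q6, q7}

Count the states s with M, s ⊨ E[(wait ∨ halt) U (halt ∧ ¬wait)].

5

Sat(wait ∨ halt) = {q1, q2, q3, q4, q5, q6, q7}
Sat(¬wait) = {q0, q3, q6, q7, q8}
Sat(halt ∧ ¬wait) = {q3, q6, q7}
E[(wait ∨ halt) U (halt ∧ ¬wait)]: least fixpoint, start Z0 = Sat((halt ∧ ¬wait)) = {q3, q6, q7}, add states in Sat(wait ∨ halt) with some successor in Z. Z1 = {q1, q3, q4, q6, q7}; fixed.
Sat(E[(wait ∨ halt) U (halt ∧ ¬wait)]) = {q1, q3, q4, q6, q7}
|Sat(E[(wait ∨ halt) U (halt ∧ ¬wait)])| = |{q1, q3, q4, q6, q7}| = 5.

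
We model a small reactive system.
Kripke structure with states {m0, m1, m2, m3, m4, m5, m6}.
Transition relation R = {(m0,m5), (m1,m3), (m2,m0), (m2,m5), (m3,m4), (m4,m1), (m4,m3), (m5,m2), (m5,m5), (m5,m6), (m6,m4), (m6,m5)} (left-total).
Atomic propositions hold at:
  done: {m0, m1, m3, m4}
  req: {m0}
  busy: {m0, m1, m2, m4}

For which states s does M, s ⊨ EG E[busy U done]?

{m1, m3, m4}

E[busy U done]: least fixpoint, start Z0 = Sat(done) = {m0, m1, m3, m4}, add states in Sat(busy) with some successor in Z. Z1 = {m0, m1, m2, m3, m4}; fixed.
Sat(E[busy U done]) = {m0, m1, m2, m3, m4}
EG E[busy U done]: greatest fixpoint, start Z0 = {m0, m1, m2, m3, m4}, keep only states in Sat with some successor in Z. Z1 = {m1, m2, m3, m4}; Z2 = {m1, m3, m4}; fixed.
Sat(EG E[busy U done]) = {m1, m3, m4}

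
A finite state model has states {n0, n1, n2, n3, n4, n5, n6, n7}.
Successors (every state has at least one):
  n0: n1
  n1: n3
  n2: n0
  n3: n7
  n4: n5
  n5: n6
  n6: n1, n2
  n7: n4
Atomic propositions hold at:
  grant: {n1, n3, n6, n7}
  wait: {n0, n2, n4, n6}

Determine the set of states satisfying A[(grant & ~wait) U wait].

{n0, n1, n2, n3, n4, n6, n7}

Sat(~wait) = {n1, n3, n5, n7}
Sat(grant & ~wait) = {n1, n3, n7}
A[(grant & ~wait) U wait]: least fixpoint, start Z0 = Sat(wait) = {n0, n2, n4, n6}, add states in Sat(grant & ~wait) with every successor in Z. Z1 = {n0, n2, n4, n6, n7}; Z2 = {n0, n2, n3, n4, n6, n7}; Z3 = {n0, n1, n2, n3, n4, n6, n7}; fixed.
Sat(A[(grant & ~wait) U wait]) = {n0, n1, n2, n3, n4, n6, n7}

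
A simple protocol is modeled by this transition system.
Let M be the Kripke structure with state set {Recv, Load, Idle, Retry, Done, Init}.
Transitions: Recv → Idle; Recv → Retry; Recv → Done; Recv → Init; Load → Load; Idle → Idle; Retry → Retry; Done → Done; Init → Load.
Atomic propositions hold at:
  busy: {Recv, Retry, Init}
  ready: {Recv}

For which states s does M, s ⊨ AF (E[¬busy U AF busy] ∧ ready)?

{Recv}

Sat(¬busy) = {Load, Idle, Done}
AF busy: least fixpoint, start Z0 = {Recv, Retry, Init}, add states with every successor in Z. Already a fixed point.
Sat(AF busy) = {Recv, Retry, Init}
E[¬busy U AF busy]: least fixpoint, start Z0 = Sat(AF busy) = {Recv, Retry, Init}, add states in Sat(¬busy) with some successor in Z. Already a fixed point.
Sat(E[¬busy U AF busy]) = {Recv, Retry, Init}
Sat(E[¬busy U AF busy] ∧ ready) = {Recv}
AF (E[¬busy U AF busy] ∧ ready): least fixpoint, start Z0 = {Recv}, add states with every successor in Z. Already a fixed point.
Sat(AF (E[¬busy U AF busy] ∧ ready)) = {Recv}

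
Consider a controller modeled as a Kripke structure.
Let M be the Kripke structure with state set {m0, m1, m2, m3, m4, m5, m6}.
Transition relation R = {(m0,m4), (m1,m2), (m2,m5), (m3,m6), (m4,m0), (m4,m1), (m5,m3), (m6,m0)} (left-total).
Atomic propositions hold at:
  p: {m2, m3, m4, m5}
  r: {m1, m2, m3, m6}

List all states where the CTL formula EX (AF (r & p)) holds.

{m1, m2, m4, m5}

Sat(r & p) = {m2, m3}
AF (r & p): least fixpoint, start Z0 = {m2, m3}, add states with every successor in Z. Z1 = {m1, m2, m3, m5}; fixed.
Sat(AF (r & p)) = {m1, m2, m3, m5}
Sat(EX (AF (r & p))) = {s : some successor in {m1, m2, m3, m5}} = {m1, m2, m4, m5}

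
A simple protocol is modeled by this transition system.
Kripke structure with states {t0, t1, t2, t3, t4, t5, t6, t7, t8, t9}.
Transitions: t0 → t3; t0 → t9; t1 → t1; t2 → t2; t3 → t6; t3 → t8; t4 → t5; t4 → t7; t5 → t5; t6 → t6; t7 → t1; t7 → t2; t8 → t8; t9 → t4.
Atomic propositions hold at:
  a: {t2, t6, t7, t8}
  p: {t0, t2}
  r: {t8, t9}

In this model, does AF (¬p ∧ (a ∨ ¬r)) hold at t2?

Sat(¬p) = {t1, t3, t4, t5, t6, t7, t8, t9}
Sat(¬r) = {t0, t1, t2, t3, t4, t5, t6, t7}
Sat(a ∨ ¬r) = {t0, t1, t2, t3, t4, t5, t6, t7, t8}
Sat(¬p ∧ (a ∨ ¬r)) = {t1, t3, t4, t5, t6, t7, t8}
AF (¬p ∧ (a ∨ ¬r)): least fixpoint, start Z0 = {t1, t3, t4, t5, t6, t7, t8}, add states with every successor in Z. Z1 = {t1, t3, t4, t5, t6, t7, t8, t9}; Z2 = {t0, t1, t3, t4, t5, t6, t7, t8, t9}; fixed.
Sat(AF (¬p ∧ (a ∨ ¬r))) = {t0, t1, t3, t4, t5, t6, t7, t8, t9}
t2 ∉ Sat(AF (¬p ∧ (a ∨ ¬r))) = {t0, t1, t3, t4, t5, t6, t7, t8, t9}, so the formula does not hold at t2.

No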